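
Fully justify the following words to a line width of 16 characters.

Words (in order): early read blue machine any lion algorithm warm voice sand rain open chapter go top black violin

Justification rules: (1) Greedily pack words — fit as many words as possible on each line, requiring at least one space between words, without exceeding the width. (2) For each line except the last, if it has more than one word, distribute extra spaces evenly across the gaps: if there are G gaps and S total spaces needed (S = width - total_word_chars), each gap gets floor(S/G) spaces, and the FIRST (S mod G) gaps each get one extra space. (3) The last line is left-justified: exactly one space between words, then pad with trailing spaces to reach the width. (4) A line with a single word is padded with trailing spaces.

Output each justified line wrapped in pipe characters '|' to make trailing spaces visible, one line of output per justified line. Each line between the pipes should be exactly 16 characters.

Line 1: ['early', 'read', 'blue'] (min_width=15, slack=1)
Line 2: ['machine', 'any', 'lion'] (min_width=16, slack=0)
Line 3: ['algorithm', 'warm'] (min_width=14, slack=2)
Line 4: ['voice', 'sand', 'rain'] (min_width=15, slack=1)
Line 5: ['open', 'chapter', 'go'] (min_width=15, slack=1)
Line 6: ['top', 'black', 'violin'] (min_width=16, slack=0)

Answer: |early  read blue|
|machine any lion|
|algorithm   warm|
|voice  sand rain|
|open  chapter go|
|top black violin|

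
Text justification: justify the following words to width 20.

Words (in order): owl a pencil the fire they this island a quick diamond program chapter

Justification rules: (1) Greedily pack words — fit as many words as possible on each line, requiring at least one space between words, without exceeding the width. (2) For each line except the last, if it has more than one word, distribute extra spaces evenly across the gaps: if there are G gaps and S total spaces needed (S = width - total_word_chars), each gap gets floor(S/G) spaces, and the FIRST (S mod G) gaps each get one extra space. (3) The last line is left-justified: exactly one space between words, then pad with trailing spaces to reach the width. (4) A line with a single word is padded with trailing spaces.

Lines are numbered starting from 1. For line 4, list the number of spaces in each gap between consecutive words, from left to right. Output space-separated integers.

Answer: 6

Derivation:
Line 1: ['owl', 'a', 'pencil', 'the'] (min_width=16, slack=4)
Line 2: ['fire', 'they', 'this'] (min_width=14, slack=6)
Line 3: ['island', 'a', 'quick'] (min_width=14, slack=6)
Line 4: ['diamond', 'program'] (min_width=15, slack=5)
Line 5: ['chapter'] (min_width=7, slack=13)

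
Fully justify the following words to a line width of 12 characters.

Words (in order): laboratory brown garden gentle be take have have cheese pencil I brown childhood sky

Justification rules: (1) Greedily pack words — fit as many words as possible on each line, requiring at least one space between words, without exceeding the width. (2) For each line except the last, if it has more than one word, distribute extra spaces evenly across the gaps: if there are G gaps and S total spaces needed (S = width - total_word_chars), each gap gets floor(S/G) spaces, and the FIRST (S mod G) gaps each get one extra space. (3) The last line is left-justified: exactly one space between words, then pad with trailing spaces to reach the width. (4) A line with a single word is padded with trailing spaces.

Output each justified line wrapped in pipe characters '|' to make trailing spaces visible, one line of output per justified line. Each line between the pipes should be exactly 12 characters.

Line 1: ['laboratory'] (min_width=10, slack=2)
Line 2: ['brown', 'garden'] (min_width=12, slack=0)
Line 3: ['gentle', 'be'] (min_width=9, slack=3)
Line 4: ['take', 'have'] (min_width=9, slack=3)
Line 5: ['have', 'cheese'] (min_width=11, slack=1)
Line 6: ['pencil', 'I'] (min_width=8, slack=4)
Line 7: ['brown'] (min_width=5, slack=7)
Line 8: ['childhood'] (min_width=9, slack=3)
Line 9: ['sky'] (min_width=3, slack=9)

Answer: |laboratory  |
|brown garden|
|gentle    be|
|take    have|
|have  cheese|
|pencil     I|
|brown       |
|childhood   |
|sky         |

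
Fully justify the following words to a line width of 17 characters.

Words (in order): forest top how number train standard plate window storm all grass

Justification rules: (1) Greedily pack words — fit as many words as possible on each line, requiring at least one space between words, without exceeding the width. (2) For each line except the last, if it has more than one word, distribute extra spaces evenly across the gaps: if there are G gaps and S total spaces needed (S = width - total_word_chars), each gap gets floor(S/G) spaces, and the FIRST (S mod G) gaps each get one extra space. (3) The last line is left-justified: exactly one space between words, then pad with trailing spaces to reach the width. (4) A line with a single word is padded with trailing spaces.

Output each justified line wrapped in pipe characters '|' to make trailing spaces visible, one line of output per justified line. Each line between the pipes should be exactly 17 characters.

Answer: |forest   top  how|
|number      train|
|standard    plate|
|window  storm all|
|grass            |

Derivation:
Line 1: ['forest', 'top', 'how'] (min_width=14, slack=3)
Line 2: ['number', 'train'] (min_width=12, slack=5)
Line 3: ['standard', 'plate'] (min_width=14, slack=3)
Line 4: ['window', 'storm', 'all'] (min_width=16, slack=1)
Line 5: ['grass'] (min_width=5, slack=12)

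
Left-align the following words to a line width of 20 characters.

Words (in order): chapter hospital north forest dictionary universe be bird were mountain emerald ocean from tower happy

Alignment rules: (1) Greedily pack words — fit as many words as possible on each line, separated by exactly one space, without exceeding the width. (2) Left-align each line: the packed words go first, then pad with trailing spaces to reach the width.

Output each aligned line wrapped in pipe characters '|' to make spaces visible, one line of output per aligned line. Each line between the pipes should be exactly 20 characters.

Answer: |chapter hospital    |
|north forest        |
|dictionary universe |
|be bird were        |
|mountain emerald    |
|ocean from tower    |
|happy               |

Derivation:
Line 1: ['chapter', 'hospital'] (min_width=16, slack=4)
Line 2: ['north', 'forest'] (min_width=12, slack=8)
Line 3: ['dictionary', 'universe'] (min_width=19, slack=1)
Line 4: ['be', 'bird', 'were'] (min_width=12, slack=8)
Line 5: ['mountain', 'emerald'] (min_width=16, slack=4)
Line 6: ['ocean', 'from', 'tower'] (min_width=16, slack=4)
Line 7: ['happy'] (min_width=5, slack=15)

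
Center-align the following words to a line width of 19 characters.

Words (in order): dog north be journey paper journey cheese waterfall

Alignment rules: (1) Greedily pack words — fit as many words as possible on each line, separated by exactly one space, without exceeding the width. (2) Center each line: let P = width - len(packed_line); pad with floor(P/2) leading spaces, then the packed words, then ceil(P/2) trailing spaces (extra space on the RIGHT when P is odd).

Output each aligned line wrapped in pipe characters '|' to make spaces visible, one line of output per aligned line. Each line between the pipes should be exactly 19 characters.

Line 1: ['dog', 'north', 'be'] (min_width=12, slack=7)
Line 2: ['journey', 'paper'] (min_width=13, slack=6)
Line 3: ['journey', 'cheese'] (min_width=14, slack=5)
Line 4: ['waterfall'] (min_width=9, slack=10)

Answer: |   dog north be    |
|   journey paper   |
|  journey cheese   |
|     waterfall     |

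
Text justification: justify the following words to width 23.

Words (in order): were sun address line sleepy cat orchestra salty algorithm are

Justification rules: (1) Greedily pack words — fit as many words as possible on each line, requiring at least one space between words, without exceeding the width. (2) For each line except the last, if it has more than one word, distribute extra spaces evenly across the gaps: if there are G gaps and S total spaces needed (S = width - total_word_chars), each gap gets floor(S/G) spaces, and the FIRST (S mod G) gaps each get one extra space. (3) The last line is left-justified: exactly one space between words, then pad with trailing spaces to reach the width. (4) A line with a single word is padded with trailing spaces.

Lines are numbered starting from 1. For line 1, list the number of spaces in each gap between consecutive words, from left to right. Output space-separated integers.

Line 1: ['were', 'sun', 'address', 'line'] (min_width=21, slack=2)
Line 2: ['sleepy', 'cat', 'orchestra'] (min_width=20, slack=3)
Line 3: ['salty', 'algorithm', 'are'] (min_width=19, slack=4)

Answer: 2 2 1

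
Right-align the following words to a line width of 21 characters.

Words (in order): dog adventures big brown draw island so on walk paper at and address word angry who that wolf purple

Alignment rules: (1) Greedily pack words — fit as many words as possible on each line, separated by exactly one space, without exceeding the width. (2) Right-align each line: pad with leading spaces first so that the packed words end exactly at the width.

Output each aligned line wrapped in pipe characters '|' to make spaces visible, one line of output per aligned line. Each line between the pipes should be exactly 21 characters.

Answer: |   dog adventures big|
| brown draw island so|
| on walk paper at and|
|   address word angry|
| who that wolf purple|

Derivation:
Line 1: ['dog', 'adventures', 'big'] (min_width=18, slack=3)
Line 2: ['brown', 'draw', 'island', 'so'] (min_width=20, slack=1)
Line 3: ['on', 'walk', 'paper', 'at', 'and'] (min_width=20, slack=1)
Line 4: ['address', 'word', 'angry'] (min_width=18, slack=3)
Line 5: ['who', 'that', 'wolf', 'purple'] (min_width=20, slack=1)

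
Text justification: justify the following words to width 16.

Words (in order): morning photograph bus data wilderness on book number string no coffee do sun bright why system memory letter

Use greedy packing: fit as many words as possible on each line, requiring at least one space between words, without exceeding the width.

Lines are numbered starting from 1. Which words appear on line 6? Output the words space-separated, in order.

Answer: do sun bright

Derivation:
Line 1: ['morning'] (min_width=7, slack=9)
Line 2: ['photograph', 'bus'] (min_width=14, slack=2)
Line 3: ['data', 'wilderness'] (min_width=15, slack=1)
Line 4: ['on', 'book', 'number'] (min_width=14, slack=2)
Line 5: ['string', 'no', 'coffee'] (min_width=16, slack=0)
Line 6: ['do', 'sun', 'bright'] (min_width=13, slack=3)
Line 7: ['why', 'system'] (min_width=10, slack=6)
Line 8: ['memory', 'letter'] (min_width=13, slack=3)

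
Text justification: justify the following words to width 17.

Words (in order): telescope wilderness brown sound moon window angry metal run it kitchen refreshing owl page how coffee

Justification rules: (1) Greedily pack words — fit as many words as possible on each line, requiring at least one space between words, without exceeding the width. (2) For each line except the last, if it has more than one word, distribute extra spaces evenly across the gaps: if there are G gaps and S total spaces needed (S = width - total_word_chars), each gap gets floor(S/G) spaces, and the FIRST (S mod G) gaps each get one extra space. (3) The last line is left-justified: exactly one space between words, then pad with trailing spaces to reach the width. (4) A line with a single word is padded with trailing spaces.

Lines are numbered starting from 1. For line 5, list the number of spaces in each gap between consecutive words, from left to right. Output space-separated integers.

Line 1: ['telescope'] (min_width=9, slack=8)
Line 2: ['wilderness', 'brown'] (min_width=16, slack=1)
Line 3: ['sound', 'moon', 'window'] (min_width=17, slack=0)
Line 4: ['angry', 'metal', 'run'] (min_width=15, slack=2)
Line 5: ['it', 'kitchen'] (min_width=10, slack=7)
Line 6: ['refreshing', 'owl'] (min_width=14, slack=3)
Line 7: ['page', 'how', 'coffee'] (min_width=15, slack=2)

Answer: 8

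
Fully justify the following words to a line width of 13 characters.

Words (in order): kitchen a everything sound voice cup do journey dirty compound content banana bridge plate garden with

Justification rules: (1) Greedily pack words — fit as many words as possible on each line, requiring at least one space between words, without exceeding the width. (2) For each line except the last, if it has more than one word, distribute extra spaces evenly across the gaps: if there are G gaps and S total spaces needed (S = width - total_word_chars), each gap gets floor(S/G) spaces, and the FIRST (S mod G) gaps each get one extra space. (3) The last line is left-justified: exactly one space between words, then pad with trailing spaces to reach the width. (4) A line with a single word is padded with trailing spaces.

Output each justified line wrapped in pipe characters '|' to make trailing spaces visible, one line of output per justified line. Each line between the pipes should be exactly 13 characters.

Answer: |kitchen     a|
|everything   |
|sound   voice|
|cup        do|
|journey dirty|
|compound     |
|content      |
|banana bridge|
|plate  garden|
|with         |

Derivation:
Line 1: ['kitchen', 'a'] (min_width=9, slack=4)
Line 2: ['everything'] (min_width=10, slack=3)
Line 3: ['sound', 'voice'] (min_width=11, slack=2)
Line 4: ['cup', 'do'] (min_width=6, slack=7)
Line 5: ['journey', 'dirty'] (min_width=13, slack=0)
Line 6: ['compound'] (min_width=8, slack=5)
Line 7: ['content'] (min_width=7, slack=6)
Line 8: ['banana', 'bridge'] (min_width=13, slack=0)
Line 9: ['plate', 'garden'] (min_width=12, slack=1)
Line 10: ['with'] (min_width=4, slack=9)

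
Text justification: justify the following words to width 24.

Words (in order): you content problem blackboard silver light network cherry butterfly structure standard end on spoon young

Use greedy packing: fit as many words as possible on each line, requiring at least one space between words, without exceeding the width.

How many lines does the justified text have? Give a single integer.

Line 1: ['you', 'content', 'problem'] (min_width=19, slack=5)
Line 2: ['blackboard', 'silver', 'light'] (min_width=23, slack=1)
Line 3: ['network', 'cherry', 'butterfly'] (min_width=24, slack=0)
Line 4: ['structure', 'standard', 'end'] (min_width=22, slack=2)
Line 5: ['on', 'spoon', 'young'] (min_width=14, slack=10)
Total lines: 5

Answer: 5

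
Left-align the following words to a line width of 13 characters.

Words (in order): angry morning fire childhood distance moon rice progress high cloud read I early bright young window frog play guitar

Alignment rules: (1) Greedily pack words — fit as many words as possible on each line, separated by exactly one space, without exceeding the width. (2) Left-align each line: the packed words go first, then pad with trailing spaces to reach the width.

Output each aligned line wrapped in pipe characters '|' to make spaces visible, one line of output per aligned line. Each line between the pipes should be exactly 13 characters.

Answer: |angry morning|
|fire         |
|childhood    |
|distance moon|
|rice progress|
|high cloud   |
|read I early |
|bright young |
|window frog  |
|play guitar  |

Derivation:
Line 1: ['angry', 'morning'] (min_width=13, slack=0)
Line 2: ['fire'] (min_width=4, slack=9)
Line 3: ['childhood'] (min_width=9, slack=4)
Line 4: ['distance', 'moon'] (min_width=13, slack=0)
Line 5: ['rice', 'progress'] (min_width=13, slack=0)
Line 6: ['high', 'cloud'] (min_width=10, slack=3)
Line 7: ['read', 'I', 'early'] (min_width=12, slack=1)
Line 8: ['bright', 'young'] (min_width=12, slack=1)
Line 9: ['window', 'frog'] (min_width=11, slack=2)
Line 10: ['play', 'guitar'] (min_width=11, slack=2)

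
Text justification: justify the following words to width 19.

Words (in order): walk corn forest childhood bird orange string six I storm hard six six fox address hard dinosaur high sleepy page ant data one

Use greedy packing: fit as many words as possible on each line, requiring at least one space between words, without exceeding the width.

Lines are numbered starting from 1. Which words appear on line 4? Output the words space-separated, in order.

Line 1: ['walk', 'corn', 'forest'] (min_width=16, slack=3)
Line 2: ['childhood', 'bird'] (min_width=14, slack=5)
Line 3: ['orange', 'string', 'six', 'I'] (min_width=19, slack=0)
Line 4: ['storm', 'hard', 'six', 'six'] (min_width=18, slack=1)
Line 5: ['fox', 'address', 'hard'] (min_width=16, slack=3)
Line 6: ['dinosaur', 'high'] (min_width=13, slack=6)
Line 7: ['sleepy', 'page', 'ant'] (min_width=15, slack=4)
Line 8: ['data', 'one'] (min_width=8, slack=11)

Answer: storm hard six six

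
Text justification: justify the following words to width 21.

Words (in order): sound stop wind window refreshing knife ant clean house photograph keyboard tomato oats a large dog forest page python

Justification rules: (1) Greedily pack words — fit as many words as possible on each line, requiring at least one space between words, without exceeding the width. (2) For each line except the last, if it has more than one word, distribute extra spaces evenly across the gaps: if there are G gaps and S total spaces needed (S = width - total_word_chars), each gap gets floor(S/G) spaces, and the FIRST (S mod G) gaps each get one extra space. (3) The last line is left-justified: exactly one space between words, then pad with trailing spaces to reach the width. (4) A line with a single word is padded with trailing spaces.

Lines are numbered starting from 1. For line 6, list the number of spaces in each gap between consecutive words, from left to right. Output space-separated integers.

Line 1: ['sound', 'stop', 'wind'] (min_width=15, slack=6)
Line 2: ['window', 'refreshing'] (min_width=17, slack=4)
Line 3: ['knife', 'ant', 'clean', 'house'] (min_width=21, slack=0)
Line 4: ['photograph', 'keyboard'] (min_width=19, slack=2)
Line 5: ['tomato', 'oats', 'a', 'large'] (min_width=19, slack=2)
Line 6: ['dog', 'forest', 'page'] (min_width=15, slack=6)
Line 7: ['python'] (min_width=6, slack=15)

Answer: 4 4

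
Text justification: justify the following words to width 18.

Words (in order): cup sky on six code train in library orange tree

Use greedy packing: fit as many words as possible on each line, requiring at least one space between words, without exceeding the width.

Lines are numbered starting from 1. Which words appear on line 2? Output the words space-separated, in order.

Line 1: ['cup', 'sky', 'on', 'six'] (min_width=14, slack=4)
Line 2: ['code', 'train', 'in'] (min_width=13, slack=5)
Line 3: ['library', 'orange'] (min_width=14, slack=4)
Line 4: ['tree'] (min_width=4, slack=14)

Answer: code train in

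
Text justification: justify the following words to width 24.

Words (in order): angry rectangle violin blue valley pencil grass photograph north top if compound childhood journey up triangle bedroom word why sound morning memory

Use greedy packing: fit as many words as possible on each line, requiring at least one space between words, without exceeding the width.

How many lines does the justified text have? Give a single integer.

Answer: 7

Derivation:
Line 1: ['angry', 'rectangle', 'violin'] (min_width=22, slack=2)
Line 2: ['blue', 'valley', 'pencil', 'grass'] (min_width=24, slack=0)
Line 3: ['photograph', 'north', 'top', 'if'] (min_width=23, slack=1)
Line 4: ['compound', 'childhood'] (min_width=18, slack=6)
Line 5: ['journey', 'up', 'triangle'] (min_width=19, slack=5)
Line 6: ['bedroom', 'word', 'why', 'sound'] (min_width=22, slack=2)
Line 7: ['morning', 'memory'] (min_width=14, slack=10)
Total lines: 7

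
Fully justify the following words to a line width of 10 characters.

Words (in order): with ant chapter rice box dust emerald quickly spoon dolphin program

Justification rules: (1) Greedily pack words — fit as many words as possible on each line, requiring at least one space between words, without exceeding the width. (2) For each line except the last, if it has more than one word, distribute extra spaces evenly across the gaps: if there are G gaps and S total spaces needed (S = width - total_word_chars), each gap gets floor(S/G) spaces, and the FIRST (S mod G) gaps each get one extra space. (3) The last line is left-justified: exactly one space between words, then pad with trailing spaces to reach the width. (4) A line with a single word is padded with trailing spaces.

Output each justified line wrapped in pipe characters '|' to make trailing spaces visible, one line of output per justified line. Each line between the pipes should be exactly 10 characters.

Answer: |with   ant|
|chapter   |
|rice   box|
|dust      |
|emerald   |
|quickly   |
|spoon     |
|dolphin   |
|program   |

Derivation:
Line 1: ['with', 'ant'] (min_width=8, slack=2)
Line 2: ['chapter'] (min_width=7, slack=3)
Line 3: ['rice', 'box'] (min_width=8, slack=2)
Line 4: ['dust'] (min_width=4, slack=6)
Line 5: ['emerald'] (min_width=7, slack=3)
Line 6: ['quickly'] (min_width=7, slack=3)
Line 7: ['spoon'] (min_width=5, slack=5)
Line 8: ['dolphin'] (min_width=7, slack=3)
Line 9: ['program'] (min_width=7, slack=3)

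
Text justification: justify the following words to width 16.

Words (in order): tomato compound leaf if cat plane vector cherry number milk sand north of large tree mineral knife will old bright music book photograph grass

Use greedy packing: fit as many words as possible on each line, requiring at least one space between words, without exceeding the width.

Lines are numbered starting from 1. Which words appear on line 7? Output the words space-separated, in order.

Answer: mineral knife

Derivation:
Line 1: ['tomato', 'compound'] (min_width=15, slack=1)
Line 2: ['leaf', 'if', 'cat'] (min_width=11, slack=5)
Line 3: ['plane', 'vector'] (min_width=12, slack=4)
Line 4: ['cherry', 'number'] (min_width=13, slack=3)
Line 5: ['milk', 'sand', 'north'] (min_width=15, slack=1)
Line 6: ['of', 'large', 'tree'] (min_width=13, slack=3)
Line 7: ['mineral', 'knife'] (min_width=13, slack=3)
Line 8: ['will', 'old', 'bright'] (min_width=15, slack=1)
Line 9: ['music', 'book'] (min_width=10, slack=6)
Line 10: ['photograph', 'grass'] (min_width=16, slack=0)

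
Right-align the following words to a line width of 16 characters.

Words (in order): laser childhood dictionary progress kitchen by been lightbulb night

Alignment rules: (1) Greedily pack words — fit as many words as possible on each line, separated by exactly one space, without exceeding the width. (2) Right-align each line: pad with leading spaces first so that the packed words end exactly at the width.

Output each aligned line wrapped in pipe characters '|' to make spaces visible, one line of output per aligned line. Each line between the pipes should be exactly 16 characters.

Answer: | laser childhood|
|      dictionary|
|progress kitchen|
|         by been|
| lightbulb night|

Derivation:
Line 1: ['laser', 'childhood'] (min_width=15, slack=1)
Line 2: ['dictionary'] (min_width=10, slack=6)
Line 3: ['progress', 'kitchen'] (min_width=16, slack=0)
Line 4: ['by', 'been'] (min_width=7, slack=9)
Line 5: ['lightbulb', 'night'] (min_width=15, slack=1)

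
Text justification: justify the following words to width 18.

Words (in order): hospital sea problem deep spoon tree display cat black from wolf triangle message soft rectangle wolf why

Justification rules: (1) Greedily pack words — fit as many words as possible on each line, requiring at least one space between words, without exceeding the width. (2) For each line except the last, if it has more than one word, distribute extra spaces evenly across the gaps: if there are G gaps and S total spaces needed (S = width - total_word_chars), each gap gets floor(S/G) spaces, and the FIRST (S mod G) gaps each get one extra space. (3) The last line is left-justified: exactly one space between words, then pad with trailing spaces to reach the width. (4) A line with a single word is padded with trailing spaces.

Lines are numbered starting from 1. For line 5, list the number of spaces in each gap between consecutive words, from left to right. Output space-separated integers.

Answer: 3

Derivation:
Line 1: ['hospital', 'sea'] (min_width=12, slack=6)
Line 2: ['problem', 'deep', 'spoon'] (min_width=18, slack=0)
Line 3: ['tree', 'display', 'cat'] (min_width=16, slack=2)
Line 4: ['black', 'from', 'wolf'] (min_width=15, slack=3)
Line 5: ['triangle', 'message'] (min_width=16, slack=2)
Line 6: ['soft', 'rectangle'] (min_width=14, slack=4)
Line 7: ['wolf', 'why'] (min_width=8, slack=10)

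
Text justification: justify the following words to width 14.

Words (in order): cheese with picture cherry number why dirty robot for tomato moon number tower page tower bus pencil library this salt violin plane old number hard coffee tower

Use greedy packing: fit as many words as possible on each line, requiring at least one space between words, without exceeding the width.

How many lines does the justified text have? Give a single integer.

Answer: 14

Derivation:
Line 1: ['cheese', 'with'] (min_width=11, slack=3)
Line 2: ['picture', 'cherry'] (min_width=14, slack=0)
Line 3: ['number', 'why'] (min_width=10, slack=4)
Line 4: ['dirty', 'robot'] (min_width=11, slack=3)
Line 5: ['for', 'tomato'] (min_width=10, slack=4)
Line 6: ['moon', 'number'] (min_width=11, slack=3)
Line 7: ['tower', 'page'] (min_width=10, slack=4)
Line 8: ['tower', 'bus'] (min_width=9, slack=5)
Line 9: ['pencil', 'library'] (min_width=14, slack=0)
Line 10: ['this', 'salt'] (min_width=9, slack=5)
Line 11: ['violin', 'plane'] (min_width=12, slack=2)
Line 12: ['old', 'number'] (min_width=10, slack=4)
Line 13: ['hard', 'coffee'] (min_width=11, slack=3)
Line 14: ['tower'] (min_width=5, slack=9)
Total lines: 14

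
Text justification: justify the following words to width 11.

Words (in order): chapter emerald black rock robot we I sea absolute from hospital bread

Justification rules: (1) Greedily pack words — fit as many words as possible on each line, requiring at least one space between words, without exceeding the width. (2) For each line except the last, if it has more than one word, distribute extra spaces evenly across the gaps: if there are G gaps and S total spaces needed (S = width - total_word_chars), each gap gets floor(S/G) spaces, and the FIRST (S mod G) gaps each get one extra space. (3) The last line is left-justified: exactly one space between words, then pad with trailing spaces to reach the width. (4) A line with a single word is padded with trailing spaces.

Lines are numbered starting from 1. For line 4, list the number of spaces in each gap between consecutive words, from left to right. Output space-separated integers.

Line 1: ['chapter'] (min_width=7, slack=4)
Line 2: ['emerald'] (min_width=7, slack=4)
Line 3: ['black', 'rock'] (min_width=10, slack=1)
Line 4: ['robot', 'we', 'I'] (min_width=10, slack=1)
Line 5: ['sea'] (min_width=3, slack=8)
Line 6: ['absolute'] (min_width=8, slack=3)
Line 7: ['from'] (min_width=4, slack=7)
Line 8: ['hospital'] (min_width=8, slack=3)
Line 9: ['bread'] (min_width=5, slack=6)

Answer: 2 1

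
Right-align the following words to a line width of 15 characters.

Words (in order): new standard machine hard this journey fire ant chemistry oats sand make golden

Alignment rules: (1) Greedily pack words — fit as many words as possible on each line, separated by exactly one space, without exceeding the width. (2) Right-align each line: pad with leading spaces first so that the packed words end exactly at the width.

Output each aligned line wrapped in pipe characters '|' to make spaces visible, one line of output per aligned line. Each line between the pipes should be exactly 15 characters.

Answer: |   new standard|
|   machine hard|
|   this journey|
|       fire ant|
| chemistry oats|
|      sand make|
|         golden|

Derivation:
Line 1: ['new', 'standard'] (min_width=12, slack=3)
Line 2: ['machine', 'hard'] (min_width=12, slack=3)
Line 3: ['this', 'journey'] (min_width=12, slack=3)
Line 4: ['fire', 'ant'] (min_width=8, slack=7)
Line 5: ['chemistry', 'oats'] (min_width=14, slack=1)
Line 6: ['sand', 'make'] (min_width=9, slack=6)
Line 7: ['golden'] (min_width=6, slack=9)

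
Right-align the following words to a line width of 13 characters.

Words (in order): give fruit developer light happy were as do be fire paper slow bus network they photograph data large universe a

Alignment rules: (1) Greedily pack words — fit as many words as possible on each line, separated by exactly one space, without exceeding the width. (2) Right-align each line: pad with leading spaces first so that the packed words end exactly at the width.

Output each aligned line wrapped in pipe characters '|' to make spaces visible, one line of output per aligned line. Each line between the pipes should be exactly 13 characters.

Answer: |   give fruit|
|    developer|
|  light happy|
|were as do be|
|   fire paper|
|     slow bus|
| network they|
|   photograph|
|   data large|
|   universe a|

Derivation:
Line 1: ['give', 'fruit'] (min_width=10, slack=3)
Line 2: ['developer'] (min_width=9, slack=4)
Line 3: ['light', 'happy'] (min_width=11, slack=2)
Line 4: ['were', 'as', 'do', 'be'] (min_width=13, slack=0)
Line 5: ['fire', 'paper'] (min_width=10, slack=3)
Line 6: ['slow', 'bus'] (min_width=8, slack=5)
Line 7: ['network', 'they'] (min_width=12, slack=1)
Line 8: ['photograph'] (min_width=10, slack=3)
Line 9: ['data', 'large'] (min_width=10, slack=3)
Line 10: ['universe', 'a'] (min_width=10, slack=3)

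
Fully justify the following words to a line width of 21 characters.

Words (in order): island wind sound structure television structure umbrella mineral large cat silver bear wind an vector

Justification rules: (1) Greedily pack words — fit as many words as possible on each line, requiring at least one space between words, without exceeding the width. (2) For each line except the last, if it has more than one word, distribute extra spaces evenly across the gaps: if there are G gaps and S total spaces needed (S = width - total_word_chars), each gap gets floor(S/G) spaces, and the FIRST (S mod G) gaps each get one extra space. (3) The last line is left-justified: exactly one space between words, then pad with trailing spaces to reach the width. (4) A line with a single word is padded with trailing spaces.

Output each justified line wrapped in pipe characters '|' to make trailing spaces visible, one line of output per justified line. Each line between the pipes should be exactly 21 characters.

Answer: |island   wind   sound|
|structure  television|
|structure    umbrella|
|mineral   large   cat|
|silver  bear  wind an|
|vector               |

Derivation:
Line 1: ['island', 'wind', 'sound'] (min_width=17, slack=4)
Line 2: ['structure', 'television'] (min_width=20, slack=1)
Line 3: ['structure', 'umbrella'] (min_width=18, slack=3)
Line 4: ['mineral', 'large', 'cat'] (min_width=17, slack=4)
Line 5: ['silver', 'bear', 'wind', 'an'] (min_width=19, slack=2)
Line 6: ['vector'] (min_width=6, slack=15)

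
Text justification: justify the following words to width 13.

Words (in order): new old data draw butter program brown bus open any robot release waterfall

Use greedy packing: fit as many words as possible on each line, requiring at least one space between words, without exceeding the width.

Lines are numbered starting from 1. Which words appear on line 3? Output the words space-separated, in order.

Answer: program brown

Derivation:
Line 1: ['new', 'old', 'data'] (min_width=12, slack=1)
Line 2: ['draw', 'butter'] (min_width=11, slack=2)
Line 3: ['program', 'brown'] (min_width=13, slack=0)
Line 4: ['bus', 'open', 'any'] (min_width=12, slack=1)
Line 5: ['robot', 'release'] (min_width=13, slack=0)
Line 6: ['waterfall'] (min_width=9, slack=4)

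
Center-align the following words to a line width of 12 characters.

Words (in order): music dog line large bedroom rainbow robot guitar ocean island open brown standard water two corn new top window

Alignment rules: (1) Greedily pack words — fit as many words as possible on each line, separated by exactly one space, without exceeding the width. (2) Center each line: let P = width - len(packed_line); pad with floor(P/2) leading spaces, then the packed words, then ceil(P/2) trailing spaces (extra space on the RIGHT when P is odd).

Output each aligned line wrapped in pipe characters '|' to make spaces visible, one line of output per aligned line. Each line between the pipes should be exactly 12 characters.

Answer: | music dog  |
| line large |
|  bedroom   |
|  rainbow   |
|robot guitar|
|ocean island|
| open brown |
|  standard  |
| water two  |
|corn new top|
|   window   |

Derivation:
Line 1: ['music', 'dog'] (min_width=9, slack=3)
Line 2: ['line', 'large'] (min_width=10, slack=2)
Line 3: ['bedroom'] (min_width=7, slack=5)
Line 4: ['rainbow'] (min_width=7, slack=5)
Line 5: ['robot', 'guitar'] (min_width=12, slack=0)
Line 6: ['ocean', 'island'] (min_width=12, slack=0)
Line 7: ['open', 'brown'] (min_width=10, slack=2)
Line 8: ['standard'] (min_width=8, slack=4)
Line 9: ['water', 'two'] (min_width=9, slack=3)
Line 10: ['corn', 'new', 'top'] (min_width=12, slack=0)
Line 11: ['window'] (min_width=6, slack=6)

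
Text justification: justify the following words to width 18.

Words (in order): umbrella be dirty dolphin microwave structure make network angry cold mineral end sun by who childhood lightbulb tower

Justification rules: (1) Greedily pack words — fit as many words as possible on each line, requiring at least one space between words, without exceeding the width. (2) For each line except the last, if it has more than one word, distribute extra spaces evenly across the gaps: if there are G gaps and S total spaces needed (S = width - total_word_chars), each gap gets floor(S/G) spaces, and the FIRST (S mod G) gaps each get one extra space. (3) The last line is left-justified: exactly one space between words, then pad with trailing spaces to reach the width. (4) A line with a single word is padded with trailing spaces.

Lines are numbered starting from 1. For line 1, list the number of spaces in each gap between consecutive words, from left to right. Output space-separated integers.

Line 1: ['umbrella', 'be', 'dirty'] (min_width=17, slack=1)
Line 2: ['dolphin', 'microwave'] (min_width=17, slack=1)
Line 3: ['structure', 'make'] (min_width=14, slack=4)
Line 4: ['network', 'angry', 'cold'] (min_width=18, slack=0)
Line 5: ['mineral', 'end', 'sun', 'by'] (min_width=18, slack=0)
Line 6: ['who', 'childhood'] (min_width=13, slack=5)
Line 7: ['lightbulb', 'tower'] (min_width=15, slack=3)

Answer: 2 1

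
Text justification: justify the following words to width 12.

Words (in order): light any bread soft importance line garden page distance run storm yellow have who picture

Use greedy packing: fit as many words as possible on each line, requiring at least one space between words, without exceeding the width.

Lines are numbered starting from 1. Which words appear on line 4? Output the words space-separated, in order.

Line 1: ['light', 'any'] (min_width=9, slack=3)
Line 2: ['bread', 'soft'] (min_width=10, slack=2)
Line 3: ['importance'] (min_width=10, slack=2)
Line 4: ['line', 'garden'] (min_width=11, slack=1)
Line 5: ['page'] (min_width=4, slack=8)
Line 6: ['distance', 'run'] (min_width=12, slack=0)
Line 7: ['storm', 'yellow'] (min_width=12, slack=0)
Line 8: ['have', 'who'] (min_width=8, slack=4)
Line 9: ['picture'] (min_width=7, slack=5)

Answer: line garden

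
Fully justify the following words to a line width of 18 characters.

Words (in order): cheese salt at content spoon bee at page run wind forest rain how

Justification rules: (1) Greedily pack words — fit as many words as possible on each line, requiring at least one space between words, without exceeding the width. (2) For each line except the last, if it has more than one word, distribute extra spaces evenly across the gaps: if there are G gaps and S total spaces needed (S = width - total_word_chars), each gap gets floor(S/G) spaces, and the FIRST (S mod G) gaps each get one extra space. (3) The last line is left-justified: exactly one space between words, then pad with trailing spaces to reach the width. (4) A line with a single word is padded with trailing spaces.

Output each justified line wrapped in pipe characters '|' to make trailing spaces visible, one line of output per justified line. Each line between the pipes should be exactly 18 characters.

Line 1: ['cheese', 'salt', 'at'] (min_width=14, slack=4)
Line 2: ['content', 'spoon', 'bee'] (min_width=17, slack=1)
Line 3: ['at', 'page', 'run', 'wind'] (min_width=16, slack=2)
Line 4: ['forest', 'rain', 'how'] (min_width=15, slack=3)

Answer: |cheese   salt   at|
|content  spoon bee|
|at  page  run wind|
|forest rain how   |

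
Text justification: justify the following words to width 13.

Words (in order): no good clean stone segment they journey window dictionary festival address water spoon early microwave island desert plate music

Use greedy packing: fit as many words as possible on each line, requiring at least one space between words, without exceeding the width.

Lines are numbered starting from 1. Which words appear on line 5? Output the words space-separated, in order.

Line 1: ['no', 'good', 'clean'] (min_width=13, slack=0)
Line 2: ['stone', 'segment'] (min_width=13, slack=0)
Line 3: ['they', 'journey'] (min_width=12, slack=1)
Line 4: ['window'] (min_width=6, slack=7)
Line 5: ['dictionary'] (min_width=10, slack=3)
Line 6: ['festival'] (min_width=8, slack=5)
Line 7: ['address', 'water'] (min_width=13, slack=0)
Line 8: ['spoon', 'early'] (min_width=11, slack=2)
Line 9: ['microwave'] (min_width=9, slack=4)
Line 10: ['island', 'desert'] (min_width=13, slack=0)
Line 11: ['plate', 'music'] (min_width=11, slack=2)

Answer: dictionary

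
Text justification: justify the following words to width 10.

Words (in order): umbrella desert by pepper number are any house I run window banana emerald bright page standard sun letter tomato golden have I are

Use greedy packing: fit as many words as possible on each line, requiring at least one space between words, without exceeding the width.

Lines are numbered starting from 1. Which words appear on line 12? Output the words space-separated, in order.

Answer: standard

Derivation:
Line 1: ['umbrella'] (min_width=8, slack=2)
Line 2: ['desert', 'by'] (min_width=9, slack=1)
Line 3: ['pepper'] (min_width=6, slack=4)
Line 4: ['number', 'are'] (min_width=10, slack=0)
Line 5: ['any', 'house'] (min_width=9, slack=1)
Line 6: ['I', 'run'] (min_width=5, slack=5)
Line 7: ['window'] (min_width=6, slack=4)
Line 8: ['banana'] (min_width=6, slack=4)
Line 9: ['emerald'] (min_width=7, slack=3)
Line 10: ['bright'] (min_width=6, slack=4)
Line 11: ['page'] (min_width=4, slack=6)
Line 12: ['standard'] (min_width=8, slack=2)
Line 13: ['sun', 'letter'] (min_width=10, slack=0)
Line 14: ['tomato'] (min_width=6, slack=4)
Line 15: ['golden'] (min_width=6, slack=4)
Line 16: ['have', 'I', 'are'] (min_width=10, slack=0)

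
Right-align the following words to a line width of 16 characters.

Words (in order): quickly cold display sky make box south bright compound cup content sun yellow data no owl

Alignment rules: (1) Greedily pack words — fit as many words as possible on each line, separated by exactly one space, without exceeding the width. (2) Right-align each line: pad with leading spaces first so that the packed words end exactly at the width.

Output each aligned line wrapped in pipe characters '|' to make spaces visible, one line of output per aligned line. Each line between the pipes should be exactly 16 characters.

Answer: |    quickly cold|
|display sky make|
|box south bright|
|    compound cup|
|     content sun|
|  yellow data no|
|             owl|

Derivation:
Line 1: ['quickly', 'cold'] (min_width=12, slack=4)
Line 2: ['display', 'sky', 'make'] (min_width=16, slack=0)
Line 3: ['box', 'south', 'bright'] (min_width=16, slack=0)
Line 4: ['compound', 'cup'] (min_width=12, slack=4)
Line 5: ['content', 'sun'] (min_width=11, slack=5)
Line 6: ['yellow', 'data', 'no'] (min_width=14, slack=2)
Line 7: ['owl'] (min_width=3, slack=13)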